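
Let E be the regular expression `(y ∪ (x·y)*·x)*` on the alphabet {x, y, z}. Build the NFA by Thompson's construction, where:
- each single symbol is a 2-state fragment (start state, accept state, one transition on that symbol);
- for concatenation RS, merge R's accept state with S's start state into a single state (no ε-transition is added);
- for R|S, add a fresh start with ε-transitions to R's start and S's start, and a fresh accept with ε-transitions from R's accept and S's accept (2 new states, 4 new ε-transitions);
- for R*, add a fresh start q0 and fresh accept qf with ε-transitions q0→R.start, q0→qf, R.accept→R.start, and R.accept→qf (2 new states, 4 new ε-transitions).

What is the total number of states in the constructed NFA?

12

Per subexpression:
Each of the 4 symbol leaves contributes a 2-state fragment.
  x·y — 3 states
  (x·y)* — 5 states
  (x·y)*·x — 6 states
  y ∪ (x·y)*·x — 10 states
  (y ∪ (x·y)*·x)* — 12 states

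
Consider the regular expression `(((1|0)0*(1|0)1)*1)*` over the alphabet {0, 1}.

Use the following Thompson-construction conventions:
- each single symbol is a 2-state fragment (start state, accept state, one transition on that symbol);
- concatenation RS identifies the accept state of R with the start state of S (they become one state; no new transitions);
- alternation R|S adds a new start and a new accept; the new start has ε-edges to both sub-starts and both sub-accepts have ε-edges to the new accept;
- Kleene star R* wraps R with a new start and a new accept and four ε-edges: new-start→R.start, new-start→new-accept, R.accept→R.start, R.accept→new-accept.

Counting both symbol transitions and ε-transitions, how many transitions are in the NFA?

Bottom-up over the parse tree:
Each of the 7 symbol leaves contributes 1 transition (1 symbol, 0 ε).
  1|0 — 6 transitions (2 symbol, 4 ε)
  0* — 5 transitions (1 symbol, 4 ε)
  1|0 — 6 transitions (2 symbol, 4 ε)
  (1|0)0*(1|0)1 — 18 transitions (6 symbol, 12 ε)
  ((1|0)0*(1|0)1)* — 22 transitions (6 symbol, 16 ε)
  ((1|0)0*(1|0)1)*1 — 23 transitions (7 symbol, 16 ε)
  (((1|0)0*(1|0)1)*1)* — 27 transitions (7 symbol, 20 ε)

27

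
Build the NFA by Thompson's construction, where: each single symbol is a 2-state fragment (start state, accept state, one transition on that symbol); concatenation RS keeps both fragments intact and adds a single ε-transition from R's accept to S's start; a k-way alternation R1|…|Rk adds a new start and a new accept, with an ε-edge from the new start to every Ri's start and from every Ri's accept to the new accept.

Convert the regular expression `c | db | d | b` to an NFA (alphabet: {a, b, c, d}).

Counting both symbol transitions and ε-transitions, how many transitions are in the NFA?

Bottom-up over the parse tree:
Each of the 5 symbol leaves contributes 1 transition (1 symbol, 0 ε).
  db → 3 transitions (2 symbol, 1 ε)
  c | db | d | b → 14 transitions (5 symbol, 9 ε)

14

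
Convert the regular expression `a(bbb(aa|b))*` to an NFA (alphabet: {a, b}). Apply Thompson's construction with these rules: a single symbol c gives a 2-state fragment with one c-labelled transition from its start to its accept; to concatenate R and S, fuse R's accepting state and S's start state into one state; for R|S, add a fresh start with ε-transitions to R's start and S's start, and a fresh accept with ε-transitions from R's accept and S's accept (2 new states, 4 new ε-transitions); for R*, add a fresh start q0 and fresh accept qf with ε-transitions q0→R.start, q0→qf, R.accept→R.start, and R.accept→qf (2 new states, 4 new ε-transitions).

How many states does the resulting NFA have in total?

By structural recursion:
Each of the 7 symbol leaves contributes a 2-state fragment.
  aa — 3 states
  aa|b — 7 states
  bbb(aa|b) — 10 states
  (bbb(aa|b))* — 12 states
  a(bbb(aa|b))* — 13 states

13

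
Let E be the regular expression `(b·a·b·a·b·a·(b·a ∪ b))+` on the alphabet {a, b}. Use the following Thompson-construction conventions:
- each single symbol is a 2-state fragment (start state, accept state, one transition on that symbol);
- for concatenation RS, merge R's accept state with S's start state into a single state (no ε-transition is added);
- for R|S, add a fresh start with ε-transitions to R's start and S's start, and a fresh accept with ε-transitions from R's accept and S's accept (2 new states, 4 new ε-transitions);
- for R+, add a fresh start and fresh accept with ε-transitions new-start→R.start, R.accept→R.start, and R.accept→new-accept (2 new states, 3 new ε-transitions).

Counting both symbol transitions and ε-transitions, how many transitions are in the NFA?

16

Bottom-up over the parse tree:
Each of the 9 symbol leaves contributes 1 transition (1 symbol, 0 ε).
  b·a : 2 transitions (2 symbol, 0 ε)
  b·a ∪ b : 7 transitions (3 symbol, 4 ε)
  b·a·b·a·b·a·(b·a ∪ b) : 13 transitions (9 symbol, 4 ε)
  (b·a·b·a·b·a·(b·a ∪ b))+ : 16 transitions (9 symbol, 7 ε)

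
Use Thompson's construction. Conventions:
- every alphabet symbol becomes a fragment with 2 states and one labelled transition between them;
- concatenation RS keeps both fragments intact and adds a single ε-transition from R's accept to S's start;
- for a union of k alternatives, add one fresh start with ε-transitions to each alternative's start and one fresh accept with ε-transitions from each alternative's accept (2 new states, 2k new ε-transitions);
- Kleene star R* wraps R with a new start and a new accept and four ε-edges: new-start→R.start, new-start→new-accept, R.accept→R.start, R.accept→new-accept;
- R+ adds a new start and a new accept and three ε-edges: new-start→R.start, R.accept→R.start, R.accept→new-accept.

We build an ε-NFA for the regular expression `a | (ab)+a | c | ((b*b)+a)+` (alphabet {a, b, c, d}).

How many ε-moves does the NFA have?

Building bottom-up:
Each of the 8 symbol leaves contributes 0 ε-transitions.
  ab = 1 ε-transition
  (ab)+ = 4 ε-transitions
  (ab)+a = 5 ε-transitions
  b* = 4 ε-transitions
  b*b = 5 ε-transitions
  (b*b)+ = 8 ε-transitions
  (b*b)+a = 9 ε-transitions
  ((b*b)+a)+ = 12 ε-transitions
  a | (ab)+a | c | ((b*b)+a)+ = 25 ε-transitions

25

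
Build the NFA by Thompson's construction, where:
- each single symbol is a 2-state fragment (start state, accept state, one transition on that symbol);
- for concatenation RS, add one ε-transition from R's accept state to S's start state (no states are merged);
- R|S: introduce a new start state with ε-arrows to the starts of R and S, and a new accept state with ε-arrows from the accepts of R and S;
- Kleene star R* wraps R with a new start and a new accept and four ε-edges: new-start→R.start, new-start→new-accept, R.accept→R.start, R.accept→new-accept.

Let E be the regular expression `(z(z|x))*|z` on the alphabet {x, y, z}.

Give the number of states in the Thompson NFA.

14

Recursing over subexpressions:
Each of the 4 symbol leaves contributes a 2-state fragment.
  z|x : 6 states
  z(z|x) : 8 states
  (z(z|x))* : 10 states
  (z(z|x))*|z : 14 states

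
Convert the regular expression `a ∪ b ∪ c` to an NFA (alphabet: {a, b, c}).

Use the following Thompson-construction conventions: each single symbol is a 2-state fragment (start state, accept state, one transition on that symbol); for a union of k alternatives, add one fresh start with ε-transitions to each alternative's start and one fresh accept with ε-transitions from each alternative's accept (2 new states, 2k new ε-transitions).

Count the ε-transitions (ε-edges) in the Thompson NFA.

6

Bottom-up over the parse tree:
Each of the 3 symbol leaves contributes 0 ε-transitions.
  a ∪ b ∪ c = 6 ε-transitions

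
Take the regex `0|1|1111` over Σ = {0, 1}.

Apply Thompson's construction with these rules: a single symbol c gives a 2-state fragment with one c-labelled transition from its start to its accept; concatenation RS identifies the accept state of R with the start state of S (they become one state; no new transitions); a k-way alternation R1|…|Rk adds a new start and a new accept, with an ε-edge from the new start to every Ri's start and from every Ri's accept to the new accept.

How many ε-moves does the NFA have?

6

Building bottom-up:
Each of the 6 symbol leaves contributes 0 ε-transitions.
  1111 = 0 ε-transitions
  0|1|1111 = 6 ε-transitions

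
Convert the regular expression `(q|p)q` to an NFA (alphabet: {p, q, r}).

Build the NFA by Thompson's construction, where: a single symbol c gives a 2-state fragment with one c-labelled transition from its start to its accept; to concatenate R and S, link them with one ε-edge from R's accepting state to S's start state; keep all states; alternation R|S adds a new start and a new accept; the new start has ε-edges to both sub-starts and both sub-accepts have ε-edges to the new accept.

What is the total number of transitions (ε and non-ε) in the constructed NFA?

8

Recursing over subexpressions:
Each of the 3 symbol leaves contributes 1 transition (1 symbol, 0 ε).
  q|p = 6 transitions (2 symbol, 4 ε)
  (q|p)q = 8 transitions (3 symbol, 5 ε)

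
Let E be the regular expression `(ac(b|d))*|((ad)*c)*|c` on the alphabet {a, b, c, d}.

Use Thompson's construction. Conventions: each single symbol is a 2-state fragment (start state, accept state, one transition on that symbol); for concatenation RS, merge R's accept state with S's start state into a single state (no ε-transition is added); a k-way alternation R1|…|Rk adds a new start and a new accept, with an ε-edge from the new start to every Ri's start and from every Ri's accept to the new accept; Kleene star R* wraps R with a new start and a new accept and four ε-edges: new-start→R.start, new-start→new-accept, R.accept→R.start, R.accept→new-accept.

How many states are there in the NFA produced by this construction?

By structural recursion:
Each of the 8 symbol leaves contributes a 2-state fragment.
  b|d : 6 states
  ac(b|d) : 8 states
  (ac(b|d))* : 10 states
  ad : 3 states
  (ad)* : 5 states
  (ad)*c : 6 states
  ((ad)*c)* : 8 states
  (ac(b|d))*|((ad)*c)*|c : 22 states

22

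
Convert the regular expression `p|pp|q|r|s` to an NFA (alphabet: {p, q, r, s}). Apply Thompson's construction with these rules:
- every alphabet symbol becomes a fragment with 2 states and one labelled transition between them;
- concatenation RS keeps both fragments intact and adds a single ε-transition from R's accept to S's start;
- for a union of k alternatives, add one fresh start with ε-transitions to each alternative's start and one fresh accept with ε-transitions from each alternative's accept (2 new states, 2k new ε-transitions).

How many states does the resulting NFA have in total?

14

Bottom-up over the parse tree:
Each of the 6 symbol leaves contributes a 2-state fragment.
  pp : 4 states
  p|pp|q|r|s : 14 states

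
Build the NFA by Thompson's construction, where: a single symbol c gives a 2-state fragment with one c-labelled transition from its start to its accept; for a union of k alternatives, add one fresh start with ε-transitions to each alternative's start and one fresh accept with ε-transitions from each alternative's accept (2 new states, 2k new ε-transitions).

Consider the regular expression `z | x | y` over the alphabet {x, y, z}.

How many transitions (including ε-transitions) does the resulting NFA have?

9

Recursing over subexpressions:
Each of the 3 symbol leaves contributes 1 transition (1 symbol, 0 ε).
  z | x | y → 9 transitions (3 symbol, 6 ε)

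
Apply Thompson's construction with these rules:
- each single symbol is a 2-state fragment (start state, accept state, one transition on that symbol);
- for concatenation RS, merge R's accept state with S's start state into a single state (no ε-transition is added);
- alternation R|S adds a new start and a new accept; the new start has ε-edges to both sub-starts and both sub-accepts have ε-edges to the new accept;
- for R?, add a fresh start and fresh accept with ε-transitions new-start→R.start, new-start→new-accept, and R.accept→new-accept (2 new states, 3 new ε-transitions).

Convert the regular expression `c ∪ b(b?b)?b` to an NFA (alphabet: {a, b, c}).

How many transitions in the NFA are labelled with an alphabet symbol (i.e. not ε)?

Recursing over subexpressions:
Each of the 5 symbol leaves contributes exactly 1 symbol transition.
  b? → 1 symbol transition
  b?b → 2 symbol transitions
  (b?b)? → 2 symbol transitions
  b(b?b)?b → 4 symbol transitions
  c ∪ b(b?b)?b → 5 symbol transitions

5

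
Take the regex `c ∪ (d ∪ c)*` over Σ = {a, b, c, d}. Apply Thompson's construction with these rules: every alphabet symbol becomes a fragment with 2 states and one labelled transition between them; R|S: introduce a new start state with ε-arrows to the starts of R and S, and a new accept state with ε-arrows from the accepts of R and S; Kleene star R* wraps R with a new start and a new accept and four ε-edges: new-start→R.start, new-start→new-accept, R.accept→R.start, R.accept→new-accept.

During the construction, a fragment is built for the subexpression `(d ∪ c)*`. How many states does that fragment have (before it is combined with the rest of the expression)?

8

Fragment for `(d ∪ c)*`:
Each of the 2 symbol leaves contributes a 2-state fragment.
  d ∪ c — 6 states
  (d ∪ c)* — 8 states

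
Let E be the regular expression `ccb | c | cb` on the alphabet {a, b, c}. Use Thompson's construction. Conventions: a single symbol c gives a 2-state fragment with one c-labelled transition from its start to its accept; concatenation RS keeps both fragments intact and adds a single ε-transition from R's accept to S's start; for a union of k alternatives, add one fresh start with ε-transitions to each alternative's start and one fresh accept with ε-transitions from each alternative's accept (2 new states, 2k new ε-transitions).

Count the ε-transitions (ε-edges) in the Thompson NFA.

9

Building bottom-up:
Each of the 6 symbol leaves contributes 0 ε-transitions.
  ccb : 2 ε-transitions
  cb : 1 ε-transition
  ccb | c | cb : 9 ε-transitions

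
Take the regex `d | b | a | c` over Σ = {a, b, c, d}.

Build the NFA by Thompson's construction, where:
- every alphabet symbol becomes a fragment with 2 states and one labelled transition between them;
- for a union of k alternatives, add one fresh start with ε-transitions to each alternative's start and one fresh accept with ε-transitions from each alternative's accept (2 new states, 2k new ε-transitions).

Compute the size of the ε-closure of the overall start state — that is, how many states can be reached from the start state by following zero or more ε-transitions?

5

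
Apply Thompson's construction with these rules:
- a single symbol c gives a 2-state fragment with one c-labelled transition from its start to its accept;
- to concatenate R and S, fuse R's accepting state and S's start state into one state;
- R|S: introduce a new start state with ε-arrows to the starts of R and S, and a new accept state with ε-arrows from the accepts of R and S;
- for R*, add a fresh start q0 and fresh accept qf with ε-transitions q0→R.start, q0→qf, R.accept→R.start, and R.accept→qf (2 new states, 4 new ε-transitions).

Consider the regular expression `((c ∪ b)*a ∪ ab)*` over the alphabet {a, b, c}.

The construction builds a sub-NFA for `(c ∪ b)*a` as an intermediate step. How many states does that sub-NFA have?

Fragment for `(c ∪ b)*a`:
Each of the 3 symbol leaves contributes a 2-state fragment.
  c ∪ b = 6 states
  (c ∪ b)* = 8 states
  (c ∪ b)*a = 9 states

9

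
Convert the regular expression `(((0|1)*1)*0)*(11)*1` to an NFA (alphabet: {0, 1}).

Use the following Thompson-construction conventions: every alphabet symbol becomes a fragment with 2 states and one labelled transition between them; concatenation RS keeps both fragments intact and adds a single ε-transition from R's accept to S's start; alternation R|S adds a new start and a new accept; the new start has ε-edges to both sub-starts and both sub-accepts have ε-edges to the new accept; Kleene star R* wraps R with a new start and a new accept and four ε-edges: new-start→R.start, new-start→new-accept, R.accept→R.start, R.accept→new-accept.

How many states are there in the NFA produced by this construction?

24

Bottom-up over the parse tree:
Each of the 7 symbol leaves contributes a 2-state fragment.
  0|1 = 6 states
  (0|1)* = 8 states
  (0|1)*1 = 10 states
  ((0|1)*1)* = 12 states
  ((0|1)*1)*0 = 14 states
  (((0|1)*1)*0)* = 16 states
  11 = 4 states
  (11)* = 6 states
  (((0|1)*1)*0)*(11)*1 = 24 states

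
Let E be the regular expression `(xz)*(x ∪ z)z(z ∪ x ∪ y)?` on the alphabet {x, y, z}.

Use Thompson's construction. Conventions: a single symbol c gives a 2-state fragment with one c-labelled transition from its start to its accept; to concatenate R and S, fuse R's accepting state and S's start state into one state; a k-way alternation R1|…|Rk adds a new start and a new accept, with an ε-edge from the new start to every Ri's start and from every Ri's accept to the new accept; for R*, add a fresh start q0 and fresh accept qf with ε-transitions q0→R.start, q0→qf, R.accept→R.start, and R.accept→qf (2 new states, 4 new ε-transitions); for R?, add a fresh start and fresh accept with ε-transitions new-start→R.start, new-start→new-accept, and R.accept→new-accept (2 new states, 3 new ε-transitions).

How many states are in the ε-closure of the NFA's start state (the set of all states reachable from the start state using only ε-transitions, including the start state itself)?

5

Let C(F) = |ε-closure(F.start)| within fragment F, and note whether F accepts ε. Symbol fragments have C = 1 and do not accept ε. Then:
  xz : C equals the left operand's closure size = 1 (its accept is not ε-reachable, so the closure stops there)
  (xz)* : the star's fresh start ε-reaches both the body's start and the fresh accept: C = 2 + 1 = 3
  x ∪ z : C = 1 + 1 + 1 = 3 (the new accept is not ε-reachable since no branch accepts ε)
  z ∪ x ∪ y : C = 1 + 1 + 1 + 1 = 4 (the new accept is not ε-reachable since no branch accepts ε)
  (z ∪ x ∪ y)? : C = 1 (new start) + 4 (body) + 1 (new accept, via ε) = 6
  (xz)*(x ∪ z)z(z ∪ x ∪ y)? : the left operand accepts ε, so the closure extends into the next operand (the shared merged state is already counted); C = 3 + (3−1) = 5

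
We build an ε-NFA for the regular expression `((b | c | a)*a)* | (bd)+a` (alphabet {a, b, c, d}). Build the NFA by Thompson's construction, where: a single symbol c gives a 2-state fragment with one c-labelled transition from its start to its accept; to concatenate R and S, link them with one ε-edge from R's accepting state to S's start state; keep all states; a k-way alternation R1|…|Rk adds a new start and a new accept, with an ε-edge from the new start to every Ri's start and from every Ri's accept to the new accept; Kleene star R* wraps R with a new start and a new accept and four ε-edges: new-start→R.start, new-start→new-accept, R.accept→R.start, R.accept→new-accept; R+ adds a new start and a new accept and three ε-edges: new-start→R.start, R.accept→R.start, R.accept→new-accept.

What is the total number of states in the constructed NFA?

24

By structural recursion:
Each of the 7 symbol leaves contributes a 2-state fragment.
  b | c | a : 8 states
  (b | c | a)* : 10 states
  (b | c | a)*a : 12 states
  ((b | c | a)*a)* : 14 states
  bd : 4 states
  (bd)+ : 6 states
  (bd)+a : 8 states
  ((b | c | a)*a)* | (bd)+a : 24 states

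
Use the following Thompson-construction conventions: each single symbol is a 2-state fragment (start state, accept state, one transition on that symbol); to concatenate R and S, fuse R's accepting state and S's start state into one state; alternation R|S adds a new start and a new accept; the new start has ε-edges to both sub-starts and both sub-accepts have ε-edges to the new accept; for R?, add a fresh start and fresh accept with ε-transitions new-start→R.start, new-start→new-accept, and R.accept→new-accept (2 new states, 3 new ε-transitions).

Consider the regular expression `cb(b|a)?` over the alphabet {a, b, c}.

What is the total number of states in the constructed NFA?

Per subexpression:
Each of the 4 symbol leaves contributes a 2-state fragment.
  b|a → 6 states
  (b|a)? → 8 states
  cb(b|a)? → 10 states

10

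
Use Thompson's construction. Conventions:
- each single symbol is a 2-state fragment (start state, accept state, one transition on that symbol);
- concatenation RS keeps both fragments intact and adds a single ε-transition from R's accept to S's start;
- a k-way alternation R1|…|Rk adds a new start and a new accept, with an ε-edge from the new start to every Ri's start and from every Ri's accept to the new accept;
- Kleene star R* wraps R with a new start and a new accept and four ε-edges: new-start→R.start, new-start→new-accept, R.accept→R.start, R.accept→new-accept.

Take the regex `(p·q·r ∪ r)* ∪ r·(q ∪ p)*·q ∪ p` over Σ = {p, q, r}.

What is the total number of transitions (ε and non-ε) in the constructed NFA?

By structural recursion:
Each of the 9 symbol leaves contributes 1 transition (1 symbol, 0 ε).
  p·q·r : 5 transitions (3 symbol, 2 ε)
  p·q·r ∪ r : 10 transitions (4 symbol, 6 ε)
  (p·q·r ∪ r)* : 14 transitions (4 symbol, 10 ε)
  q ∪ p : 6 transitions (2 symbol, 4 ε)
  (q ∪ p)* : 10 transitions (2 symbol, 8 ε)
  r·(q ∪ p)*·q : 14 transitions (4 symbol, 10 ε)
  (p·q·r ∪ r)* ∪ r·(q ∪ p)*·q ∪ p : 35 transitions (9 symbol, 26 ε)

35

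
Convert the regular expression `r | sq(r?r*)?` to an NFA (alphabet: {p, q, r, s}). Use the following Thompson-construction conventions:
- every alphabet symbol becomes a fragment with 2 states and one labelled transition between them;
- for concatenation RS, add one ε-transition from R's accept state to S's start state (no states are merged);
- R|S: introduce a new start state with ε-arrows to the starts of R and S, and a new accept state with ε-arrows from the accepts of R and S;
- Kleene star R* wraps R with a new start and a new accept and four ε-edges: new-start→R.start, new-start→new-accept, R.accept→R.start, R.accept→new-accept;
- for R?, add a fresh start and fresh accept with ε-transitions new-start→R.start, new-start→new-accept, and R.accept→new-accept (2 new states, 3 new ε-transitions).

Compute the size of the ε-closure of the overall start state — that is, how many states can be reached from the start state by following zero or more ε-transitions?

3

Work bottom-up. For each fragment F, track |ε-closure(F.start)| and whether F's accept lies in that closure (i.e. whether F accepts ε). A single-symbol fragment has closure size 1 and does not accept ε.
  r? : new start has ε-edges to the inner start and to the new accept, so C = 2 + 1 = 3
  r* : C = 1 (new start) + 1 (body) + 1 (new accept) = 3
  r?r* : C = 3 + 3 = 6 (closure spills across the concat boundary because the left factor accepts ε)
  (r?r*)? : C = 1 (new start) + 6 (body) + 1 (new accept, via ε) = 8
  sq(r?r*)? : same as the first factor's closure: C = 1
  r | sq(r?r*)? : new start ε-reaches every alternative's start; none of them accept ε, so the new accept is not reached: C = 1 + 1 + 1 = 3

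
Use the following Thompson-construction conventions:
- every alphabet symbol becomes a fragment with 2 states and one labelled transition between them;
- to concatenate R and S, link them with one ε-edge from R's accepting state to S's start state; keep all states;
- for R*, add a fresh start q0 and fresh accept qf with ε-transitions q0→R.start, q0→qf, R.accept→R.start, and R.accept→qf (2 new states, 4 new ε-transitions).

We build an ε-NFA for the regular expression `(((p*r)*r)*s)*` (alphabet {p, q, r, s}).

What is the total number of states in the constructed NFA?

16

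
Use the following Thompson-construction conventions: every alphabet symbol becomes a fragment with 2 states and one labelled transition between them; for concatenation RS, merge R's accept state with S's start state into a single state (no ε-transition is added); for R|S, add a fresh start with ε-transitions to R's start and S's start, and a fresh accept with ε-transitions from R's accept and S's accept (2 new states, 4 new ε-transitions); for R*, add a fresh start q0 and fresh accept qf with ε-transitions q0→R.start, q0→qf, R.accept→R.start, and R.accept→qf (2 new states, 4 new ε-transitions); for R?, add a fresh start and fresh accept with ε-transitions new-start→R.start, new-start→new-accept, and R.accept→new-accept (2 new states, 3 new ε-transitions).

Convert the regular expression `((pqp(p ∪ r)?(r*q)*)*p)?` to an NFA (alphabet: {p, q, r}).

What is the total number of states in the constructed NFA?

22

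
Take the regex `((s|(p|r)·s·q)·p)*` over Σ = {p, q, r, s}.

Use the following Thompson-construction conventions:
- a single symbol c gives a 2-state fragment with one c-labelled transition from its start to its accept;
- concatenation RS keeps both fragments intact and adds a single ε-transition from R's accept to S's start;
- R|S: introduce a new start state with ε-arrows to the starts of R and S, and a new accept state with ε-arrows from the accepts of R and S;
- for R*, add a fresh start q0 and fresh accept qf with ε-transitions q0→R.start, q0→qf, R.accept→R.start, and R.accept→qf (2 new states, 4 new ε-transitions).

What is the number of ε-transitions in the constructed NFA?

Bottom-up over the parse tree:
Each of the 6 symbol leaves contributes 0 ε-transitions.
  p|r : 4 ε-transitions
  (p|r)·s·q : 6 ε-transitions
  s|(p|r)·s·q : 10 ε-transitions
  (s|(p|r)·s·q)·p : 11 ε-transitions
  ((s|(p|r)·s·q)·p)* : 15 ε-transitions

15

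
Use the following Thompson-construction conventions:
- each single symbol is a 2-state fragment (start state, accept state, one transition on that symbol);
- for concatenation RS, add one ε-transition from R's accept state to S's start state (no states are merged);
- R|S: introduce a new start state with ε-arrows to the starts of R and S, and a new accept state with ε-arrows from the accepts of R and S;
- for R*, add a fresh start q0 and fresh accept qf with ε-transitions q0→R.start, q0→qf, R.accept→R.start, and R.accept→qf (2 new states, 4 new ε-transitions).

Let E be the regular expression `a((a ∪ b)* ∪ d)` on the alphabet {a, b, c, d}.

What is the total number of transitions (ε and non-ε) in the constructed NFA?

Bottom-up over the parse tree:
Each of the 4 symbol leaves contributes 1 transition (1 symbol, 0 ε).
  a ∪ b → 6 transitions (2 symbol, 4 ε)
  (a ∪ b)* → 10 transitions (2 symbol, 8 ε)
  (a ∪ b)* ∪ d → 15 transitions (3 symbol, 12 ε)
  a((a ∪ b)* ∪ d) → 17 transitions (4 symbol, 13 ε)

17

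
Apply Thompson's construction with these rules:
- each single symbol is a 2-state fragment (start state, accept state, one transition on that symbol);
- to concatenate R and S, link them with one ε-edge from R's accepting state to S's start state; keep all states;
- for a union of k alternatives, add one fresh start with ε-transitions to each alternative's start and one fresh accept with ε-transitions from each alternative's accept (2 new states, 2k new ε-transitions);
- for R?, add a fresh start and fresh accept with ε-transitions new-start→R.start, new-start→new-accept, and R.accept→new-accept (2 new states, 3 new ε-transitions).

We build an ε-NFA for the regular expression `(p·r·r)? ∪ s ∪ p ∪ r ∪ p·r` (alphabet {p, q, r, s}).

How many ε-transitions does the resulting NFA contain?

Building bottom-up:
Each of the 8 symbol leaves contributes 0 ε-transitions.
  p·r·r → 2 ε-transitions
  (p·r·r)? → 5 ε-transitions
  p·r → 1 ε-transition
  (p·r·r)? ∪ s ∪ p ∪ r ∪ p·r → 16 ε-transitions

16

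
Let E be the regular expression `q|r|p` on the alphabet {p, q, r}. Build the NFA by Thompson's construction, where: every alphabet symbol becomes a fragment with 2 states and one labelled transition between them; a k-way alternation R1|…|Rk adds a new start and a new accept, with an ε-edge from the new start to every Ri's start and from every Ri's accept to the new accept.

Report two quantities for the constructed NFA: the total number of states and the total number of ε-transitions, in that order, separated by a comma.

8, 6

Building bottom-up:
Each of the 3 symbol leaves contributes 2 states and 0 ε-transitions.
  q|r|p — 8 states, 6 ε-transitions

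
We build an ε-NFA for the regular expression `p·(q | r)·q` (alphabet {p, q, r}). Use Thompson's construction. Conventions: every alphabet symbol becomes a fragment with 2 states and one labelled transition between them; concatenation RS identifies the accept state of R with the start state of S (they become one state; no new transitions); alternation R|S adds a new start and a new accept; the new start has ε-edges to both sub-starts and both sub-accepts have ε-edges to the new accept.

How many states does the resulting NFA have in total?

8

Bottom-up over the parse tree:
Each of the 4 symbol leaves contributes a 2-state fragment.
  q | r — 6 states
  p·(q | r)·q — 8 states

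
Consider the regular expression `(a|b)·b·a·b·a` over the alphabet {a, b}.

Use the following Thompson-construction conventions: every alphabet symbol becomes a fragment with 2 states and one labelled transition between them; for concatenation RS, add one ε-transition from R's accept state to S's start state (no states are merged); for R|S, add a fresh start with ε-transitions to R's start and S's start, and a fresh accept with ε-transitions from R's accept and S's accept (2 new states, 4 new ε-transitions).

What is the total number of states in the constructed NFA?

14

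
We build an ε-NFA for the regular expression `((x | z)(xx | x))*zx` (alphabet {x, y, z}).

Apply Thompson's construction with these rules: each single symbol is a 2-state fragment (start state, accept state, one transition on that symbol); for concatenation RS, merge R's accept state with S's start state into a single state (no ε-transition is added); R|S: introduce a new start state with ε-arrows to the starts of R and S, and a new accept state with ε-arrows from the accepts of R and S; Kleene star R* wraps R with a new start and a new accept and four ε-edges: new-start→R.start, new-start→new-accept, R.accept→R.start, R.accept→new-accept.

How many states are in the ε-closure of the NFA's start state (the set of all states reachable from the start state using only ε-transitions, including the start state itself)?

5

Work bottom-up. For each fragment F, track |ε-closure(F.start)| and whether F's accept lies in that closure (i.e. whether F accepts ε). A single-symbol fragment has closure size 1 and does not accept ε.
  x | z → new start ε-reaches every alternative's start; none of them accept ε, so the new accept is not reached: C = 1 + 1 + 1 = 3
  xx → C equals the left operand's closure size = 1 (its accept is not ε-reachable, so the closure stops there)
  xx | x → new start ε-reaches every alternative's start; none of them accept ε, so the new accept is not reached: C = 1 + 1 + 1 = 3
  (x | z)(xx | x) → same as the first factor's closure: C = 3
  ((x | z)(xx | x))* → C = 1 (new start) + 3 (body) + 1 (new accept) = 5
  ((x | z)(xx | x))*zx → the left operand accepts ε, so the closure extends into the next operand (the shared merged state is already counted); C = 5 + (1−1) = 5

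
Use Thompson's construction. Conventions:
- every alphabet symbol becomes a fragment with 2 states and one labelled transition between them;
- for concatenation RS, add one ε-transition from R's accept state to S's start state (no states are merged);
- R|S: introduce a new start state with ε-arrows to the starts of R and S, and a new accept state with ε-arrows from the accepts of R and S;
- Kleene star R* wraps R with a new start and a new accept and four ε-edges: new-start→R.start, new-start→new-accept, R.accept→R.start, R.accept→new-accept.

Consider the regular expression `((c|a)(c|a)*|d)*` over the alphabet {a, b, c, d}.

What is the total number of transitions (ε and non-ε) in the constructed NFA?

26

Bottom-up over the parse tree:
Each of the 5 symbol leaves contributes 1 transition (1 symbol, 0 ε).
  c|a = 6 transitions (2 symbol, 4 ε)
  c|a = 6 transitions (2 symbol, 4 ε)
  (c|a)* = 10 transitions (2 symbol, 8 ε)
  (c|a)(c|a)* = 17 transitions (4 symbol, 13 ε)
  (c|a)(c|a)*|d = 22 transitions (5 symbol, 17 ε)
  ((c|a)(c|a)*|d)* = 26 transitions (5 symbol, 21 ε)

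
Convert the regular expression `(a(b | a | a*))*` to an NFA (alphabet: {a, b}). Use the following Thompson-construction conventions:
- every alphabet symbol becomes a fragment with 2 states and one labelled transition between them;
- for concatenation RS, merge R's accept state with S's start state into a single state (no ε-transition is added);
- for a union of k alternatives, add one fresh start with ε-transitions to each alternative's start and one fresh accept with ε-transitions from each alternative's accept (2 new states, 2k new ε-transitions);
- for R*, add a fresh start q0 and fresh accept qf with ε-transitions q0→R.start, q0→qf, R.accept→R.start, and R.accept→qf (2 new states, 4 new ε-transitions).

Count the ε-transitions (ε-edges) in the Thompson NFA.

14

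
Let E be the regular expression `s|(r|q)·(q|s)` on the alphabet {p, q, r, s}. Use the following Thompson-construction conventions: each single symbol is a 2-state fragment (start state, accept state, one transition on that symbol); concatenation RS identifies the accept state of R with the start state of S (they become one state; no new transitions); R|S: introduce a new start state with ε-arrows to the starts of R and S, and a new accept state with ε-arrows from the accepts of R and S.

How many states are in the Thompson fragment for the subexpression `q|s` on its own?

6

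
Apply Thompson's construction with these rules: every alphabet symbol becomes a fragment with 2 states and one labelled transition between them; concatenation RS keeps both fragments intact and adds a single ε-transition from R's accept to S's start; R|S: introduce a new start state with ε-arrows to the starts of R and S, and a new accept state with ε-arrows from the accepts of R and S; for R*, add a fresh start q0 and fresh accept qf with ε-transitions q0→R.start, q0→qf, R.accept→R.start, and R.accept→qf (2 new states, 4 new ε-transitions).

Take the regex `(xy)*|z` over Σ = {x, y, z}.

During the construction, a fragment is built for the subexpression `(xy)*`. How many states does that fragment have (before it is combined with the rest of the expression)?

6

Fragment for `(xy)*`:
Each of the 2 symbol leaves contributes a 2-state fragment.
  xy = 4 states
  (xy)* = 6 states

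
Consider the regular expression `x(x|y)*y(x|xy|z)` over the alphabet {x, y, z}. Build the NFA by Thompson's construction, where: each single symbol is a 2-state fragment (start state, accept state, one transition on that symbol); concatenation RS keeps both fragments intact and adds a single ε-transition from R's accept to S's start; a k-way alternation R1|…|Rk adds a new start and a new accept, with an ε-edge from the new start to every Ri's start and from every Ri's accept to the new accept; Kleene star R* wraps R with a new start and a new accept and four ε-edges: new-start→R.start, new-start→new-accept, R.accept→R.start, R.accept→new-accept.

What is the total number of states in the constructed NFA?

Per subexpression:
Each of the 8 symbol leaves contributes a 2-state fragment.
  x|y = 6 states
  (x|y)* = 8 states
  xy = 4 states
  x|xy|z = 10 states
  x(x|y)*y(x|xy|z) = 22 states

22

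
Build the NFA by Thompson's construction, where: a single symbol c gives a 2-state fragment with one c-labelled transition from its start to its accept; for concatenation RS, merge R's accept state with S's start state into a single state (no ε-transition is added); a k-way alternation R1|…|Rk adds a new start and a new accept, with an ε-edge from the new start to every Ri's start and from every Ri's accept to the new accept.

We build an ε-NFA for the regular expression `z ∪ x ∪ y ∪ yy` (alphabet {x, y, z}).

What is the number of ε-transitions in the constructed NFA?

Recursing over subexpressions:
Each of the 5 symbol leaves contributes 0 ε-transitions.
  yy : 0 ε-transitions
  z ∪ x ∪ y ∪ yy : 8 ε-transitions

8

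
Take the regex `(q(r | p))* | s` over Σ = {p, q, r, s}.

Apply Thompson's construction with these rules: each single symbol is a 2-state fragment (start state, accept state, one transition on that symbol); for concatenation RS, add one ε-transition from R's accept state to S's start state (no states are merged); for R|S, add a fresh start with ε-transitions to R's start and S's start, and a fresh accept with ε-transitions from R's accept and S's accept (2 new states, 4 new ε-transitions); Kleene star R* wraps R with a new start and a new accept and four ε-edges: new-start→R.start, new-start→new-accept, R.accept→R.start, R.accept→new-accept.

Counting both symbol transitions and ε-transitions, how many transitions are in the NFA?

17

Per subexpression:
Each of the 4 symbol leaves contributes 1 transition (1 symbol, 0 ε).
  r | p : 6 transitions (2 symbol, 4 ε)
  q(r | p) : 8 transitions (3 symbol, 5 ε)
  (q(r | p))* : 12 transitions (3 symbol, 9 ε)
  (q(r | p))* | s : 17 transitions (4 symbol, 13 ε)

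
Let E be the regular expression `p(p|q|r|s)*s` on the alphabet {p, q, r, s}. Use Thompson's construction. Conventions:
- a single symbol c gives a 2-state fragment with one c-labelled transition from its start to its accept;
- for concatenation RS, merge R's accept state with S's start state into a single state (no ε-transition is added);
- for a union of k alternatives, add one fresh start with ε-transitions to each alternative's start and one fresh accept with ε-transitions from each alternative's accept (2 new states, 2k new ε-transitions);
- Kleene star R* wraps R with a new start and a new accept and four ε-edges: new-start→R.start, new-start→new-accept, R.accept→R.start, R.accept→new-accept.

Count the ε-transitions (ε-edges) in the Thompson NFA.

Recursing over subexpressions:
Each of the 6 symbol leaves contributes 0 ε-transitions.
  p|q|r|s = 8 ε-transitions
  (p|q|r|s)* = 12 ε-transitions
  p(p|q|r|s)*s = 12 ε-transitions

12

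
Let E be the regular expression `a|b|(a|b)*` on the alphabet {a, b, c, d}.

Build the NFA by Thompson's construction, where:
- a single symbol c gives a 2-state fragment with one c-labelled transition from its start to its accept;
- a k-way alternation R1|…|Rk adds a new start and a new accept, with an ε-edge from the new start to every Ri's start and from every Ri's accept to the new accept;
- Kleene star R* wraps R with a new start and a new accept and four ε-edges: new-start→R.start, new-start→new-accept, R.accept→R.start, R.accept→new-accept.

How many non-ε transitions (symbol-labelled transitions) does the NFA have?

By structural recursion:
Each of the 4 symbol leaves contributes exactly 1 symbol transition.
  a|b → 2 symbol transitions
  (a|b)* → 2 symbol transitions
  a|b|(a|b)* → 4 symbol transitions

4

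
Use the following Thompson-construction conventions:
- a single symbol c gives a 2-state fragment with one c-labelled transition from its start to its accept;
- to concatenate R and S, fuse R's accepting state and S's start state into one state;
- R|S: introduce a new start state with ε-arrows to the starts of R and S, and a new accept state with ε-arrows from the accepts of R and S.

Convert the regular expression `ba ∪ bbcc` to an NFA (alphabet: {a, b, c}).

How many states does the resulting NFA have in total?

Bottom-up over the parse tree:
Each of the 6 symbol leaves contributes a 2-state fragment.
  ba → 3 states
  bbcc → 5 states
  ba ∪ bbcc → 10 states

10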